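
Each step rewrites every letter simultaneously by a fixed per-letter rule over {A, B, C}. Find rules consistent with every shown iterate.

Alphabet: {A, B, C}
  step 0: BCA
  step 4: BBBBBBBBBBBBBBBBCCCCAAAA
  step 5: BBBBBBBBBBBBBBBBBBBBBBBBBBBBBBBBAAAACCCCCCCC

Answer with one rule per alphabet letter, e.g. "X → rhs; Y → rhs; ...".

  step 4 ⇒ step 5: BBBBBBBBBBBBBBBBCCCCAAAA ⇒ BB·BB·BB·BB·BB·BB·BB·BB·BB·BB·BB·BB·BB·BB·BB·BB·A·A·A·A·CC·CC·CC·CC
    A ↦ CC
    B ↦ BB
    C ↦ A

A->CC, B->BB, C->A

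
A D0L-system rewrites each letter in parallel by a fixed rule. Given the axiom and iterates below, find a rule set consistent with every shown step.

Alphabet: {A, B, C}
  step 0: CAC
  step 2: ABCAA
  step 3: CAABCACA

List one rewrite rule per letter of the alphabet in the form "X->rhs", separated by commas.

A->CA, B->A, C->B

  step 2 ⇒ step 3: ABCAA ⇒ CA·A·B·CA·CA
    A ↦ CA
    B ↦ A
    C ↦ B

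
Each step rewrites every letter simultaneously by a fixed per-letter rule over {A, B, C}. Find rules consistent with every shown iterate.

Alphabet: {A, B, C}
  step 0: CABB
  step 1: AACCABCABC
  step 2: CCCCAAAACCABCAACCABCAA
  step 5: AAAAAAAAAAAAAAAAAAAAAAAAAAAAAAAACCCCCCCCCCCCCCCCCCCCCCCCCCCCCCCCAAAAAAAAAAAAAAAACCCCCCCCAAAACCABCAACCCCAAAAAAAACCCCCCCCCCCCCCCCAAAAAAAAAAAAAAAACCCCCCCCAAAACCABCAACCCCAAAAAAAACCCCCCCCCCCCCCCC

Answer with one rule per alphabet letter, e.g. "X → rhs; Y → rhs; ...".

A->CC, B->ABC, C->AA

  step 1 ⇒ step 2: AACCABCABC ⇒ CC·CC·AA·AA·CC·ABC·AA·CC·ABC·AA
    A ↦ CC
    B ↦ ABC
    C ↦ AA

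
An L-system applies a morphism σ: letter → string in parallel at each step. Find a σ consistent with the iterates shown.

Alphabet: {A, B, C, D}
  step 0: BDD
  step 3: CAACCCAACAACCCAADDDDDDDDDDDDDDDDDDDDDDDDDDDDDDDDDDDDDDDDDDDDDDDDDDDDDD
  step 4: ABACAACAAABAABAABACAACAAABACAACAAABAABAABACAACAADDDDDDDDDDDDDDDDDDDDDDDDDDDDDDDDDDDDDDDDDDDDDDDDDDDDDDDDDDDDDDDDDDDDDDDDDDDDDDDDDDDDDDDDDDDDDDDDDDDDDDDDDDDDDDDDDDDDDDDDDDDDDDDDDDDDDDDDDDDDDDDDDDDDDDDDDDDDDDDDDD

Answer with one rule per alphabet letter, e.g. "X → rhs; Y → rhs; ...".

A->CAA, B->CC, C->ABA, D->DDD

  step 3 ⇒ step 4: CAACCCAACAACCCAADDDDDDDDDDDDDDDDDDDDDDDDDDDDDDDDDDDDDDDDDDDDDDDDDDDDDD ⇒ ABA·CAA·CAA·ABA·ABA·ABA·CAA·CAA·ABA·CAA·CAA·ABA·ABA·ABA·CAA·CAA·DDD·DDD·DDD·DDD·DDD·DDD·DDD·DDD·DDD·DDD·DDD·DDD·DDD·DDD·DDD·DDD·DDD·DDD·DDD·DDD·DDD·DDD·DDD·DDD·DDD·DDD·DDD·DDD·DDD·DDD·DDD·DDD·DDD·DDD·DDD·DDD·DDD·DDD·DDD·DDD·DDD·DDD·DDD·DDD·DDD·DDD·DDD·DDD·DDD·DDD·DDD·DDD·DDD·DDD
    A ↦ CAA
    C ↦ ABA
    D ↦ DDD
    B ↦ CC  (constrained at step 0)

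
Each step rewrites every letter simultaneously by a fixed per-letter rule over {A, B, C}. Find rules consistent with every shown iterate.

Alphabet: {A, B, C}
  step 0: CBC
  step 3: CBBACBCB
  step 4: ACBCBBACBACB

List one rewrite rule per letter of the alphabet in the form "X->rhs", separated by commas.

A->B, B->CB, C->A

  step 3 ⇒ step 4: CBBACBCB ⇒ A·CB·CB·B·A·CB·A·CB
    A ↦ B
    B ↦ CB
    C ↦ A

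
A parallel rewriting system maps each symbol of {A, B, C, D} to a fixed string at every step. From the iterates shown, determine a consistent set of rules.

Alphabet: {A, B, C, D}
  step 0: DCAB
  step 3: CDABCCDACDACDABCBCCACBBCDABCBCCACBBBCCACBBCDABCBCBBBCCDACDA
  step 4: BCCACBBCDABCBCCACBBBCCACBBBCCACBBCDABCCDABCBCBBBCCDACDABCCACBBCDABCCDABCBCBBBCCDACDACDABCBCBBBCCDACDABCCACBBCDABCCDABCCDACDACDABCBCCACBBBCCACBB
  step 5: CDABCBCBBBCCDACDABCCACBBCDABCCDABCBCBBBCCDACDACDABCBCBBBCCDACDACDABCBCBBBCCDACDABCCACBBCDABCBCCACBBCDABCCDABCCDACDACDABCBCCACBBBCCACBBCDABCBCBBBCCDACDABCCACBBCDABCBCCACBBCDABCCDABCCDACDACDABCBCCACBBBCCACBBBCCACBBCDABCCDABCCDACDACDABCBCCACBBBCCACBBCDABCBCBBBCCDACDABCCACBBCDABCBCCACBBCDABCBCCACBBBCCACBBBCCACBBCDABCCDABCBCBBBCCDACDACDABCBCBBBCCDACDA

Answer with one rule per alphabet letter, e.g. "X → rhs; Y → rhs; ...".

  step 4 ⇒ step 5: BCCACBBCDABCBCCACBBBCCACBBBCCACBBCDABCCDABCBCBBBCCDACDABCCACBBCDABCCDABCBCBBBCCDACDACDABCBCBBBCCDACDABCCACBBCDABCCDABCCDACDACDABCBCCACBBBCCACBB ⇒ CDA·BC·BC·BB·BC·CDA·CDA·BC·CAC·BB·CDA·BC·CDA·BC·BC·BB·BC·CDA·CDA·CDA·BC·BC·BB·BC·CDA·CDA·CDA·BC·BC·BB·BC·CDA·CDA·BC·CAC·BB·CDA·BC·BC·CAC·BB·CDA·BC·CDA·BC·CDA·CDA·CDA·BC·BC·CAC·BB·BC·CAC·BB·CDA·BC·BC·BB·BC·CDA·CDA·BC·CAC·BB·CDA·BC·BC·CAC·BB·CDA·BC·CDA·BC·CDA·CDA·CDA·BC·BC·CAC·BB·BC·CAC·BB·BC·CAC·BB·CDA·BC·CDA·BC·CDA·CDA·CDA·BC·BC·CAC·BB·BC·CAC·BB·CDA·BC·BC·BB·BC·CDA·CDA·BC·CAC·BB·CDA·BC·BC·CAC·BB·CDA·BC·BC·CAC·BB·BC·CAC·BB·BC·CAC·BB·CDA·BC·CDA·BC·BC·BB·BC·CDA·CDA·CDA·BC·BC·BB·BC·CDA·CDA
    A ↦ BB
    B ↦ CDA
    C ↦ BC
    D ↦ CAC

A->BB, B->CDA, C->BC, D->CAC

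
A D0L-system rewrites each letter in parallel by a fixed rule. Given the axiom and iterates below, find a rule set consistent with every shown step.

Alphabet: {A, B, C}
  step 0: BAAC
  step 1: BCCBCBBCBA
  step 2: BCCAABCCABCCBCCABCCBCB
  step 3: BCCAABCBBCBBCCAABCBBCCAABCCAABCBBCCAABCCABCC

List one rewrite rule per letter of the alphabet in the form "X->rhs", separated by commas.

  step 2 ⇒ step 3: BCCAABCCABCCBCCABCCBCB ⇒ BCC·A·A·BCB·BCB·BCC·A·A·BCB·BCC·A·A·BCC·A·A·BCB·BCC·A·A·BCC·A·BCC
    A ↦ BCB
    B ↦ BCC
    C ↦ A

A->BCB, B->BCC, C->A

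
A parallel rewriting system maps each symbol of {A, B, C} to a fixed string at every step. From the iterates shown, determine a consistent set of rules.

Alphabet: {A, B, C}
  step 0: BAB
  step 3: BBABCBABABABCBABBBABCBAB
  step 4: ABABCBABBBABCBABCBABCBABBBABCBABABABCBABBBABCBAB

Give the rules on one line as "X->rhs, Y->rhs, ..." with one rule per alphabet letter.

  step 3 ⇒ step 4: BBABCBABABABCBABBBABCBAB ⇒ AB·AB·CB·AB·BB·AB·CB·AB·CB·AB·CB·AB·BB·AB·CB·AB·AB·AB·CB·AB·BB·AB·CB·AB
    A ↦ CB
    B ↦ AB
    C ↦ BB

A->CB, B->AB, C->BB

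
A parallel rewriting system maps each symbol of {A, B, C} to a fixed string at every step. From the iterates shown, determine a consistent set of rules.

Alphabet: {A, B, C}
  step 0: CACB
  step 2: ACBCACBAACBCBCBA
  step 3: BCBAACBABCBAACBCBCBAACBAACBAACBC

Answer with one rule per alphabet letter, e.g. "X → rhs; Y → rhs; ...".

A->BC, B->AC, C->BA

  step 2 ⇒ step 3: ACBCACBAACBCBCBA ⇒ BC·BA·AC·BA·BC·BA·AC·BC·BC·BA·AC·BA·AC·BA·AC·BC
    A ↦ BC
    B ↦ AC
    C ↦ BA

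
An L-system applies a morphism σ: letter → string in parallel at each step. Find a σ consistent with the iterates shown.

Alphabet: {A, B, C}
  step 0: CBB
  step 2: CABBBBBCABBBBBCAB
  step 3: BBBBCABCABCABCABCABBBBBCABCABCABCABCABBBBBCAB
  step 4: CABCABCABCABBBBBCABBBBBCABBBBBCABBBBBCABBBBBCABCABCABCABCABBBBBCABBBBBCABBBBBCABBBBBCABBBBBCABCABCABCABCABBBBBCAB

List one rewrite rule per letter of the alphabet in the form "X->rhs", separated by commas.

  step 3 ⇒ step 4: BBBBCABCABCABCABCABBBBBCABCABCABCABCABBBBBCAB ⇒ CAB·CAB·CAB·CAB·B·BBB·CAB·B·BBB·CAB·B·BBB·CAB·B·BBB·CAB·B·BBB·CAB·CAB·CAB·CAB·CAB·B·BBB·CAB·B·BBB·CAB·B·BBB·CAB·B·BBB·CAB·B·BBB·CAB·CAB·CAB·CAB·CAB·B·BBB·CAB
    A ↦ BBB
    B ↦ CAB
    C ↦ B

A->BBB, B->CAB, C->B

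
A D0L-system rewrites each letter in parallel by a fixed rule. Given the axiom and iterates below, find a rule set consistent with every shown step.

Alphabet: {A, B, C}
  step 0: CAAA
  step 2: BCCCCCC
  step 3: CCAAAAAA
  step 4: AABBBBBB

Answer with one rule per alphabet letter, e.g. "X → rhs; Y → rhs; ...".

A->B, B->CC, C->A

  step 3 ⇒ step 4: CCAAAAAA ⇒ A·A·B·B·B·B·B·B
    A ↦ B
    C ↦ A
  step 2 ⇒ step 3: BCCCCCC ⇒ CC·A·A·A·A·A·A
    B ↦ CC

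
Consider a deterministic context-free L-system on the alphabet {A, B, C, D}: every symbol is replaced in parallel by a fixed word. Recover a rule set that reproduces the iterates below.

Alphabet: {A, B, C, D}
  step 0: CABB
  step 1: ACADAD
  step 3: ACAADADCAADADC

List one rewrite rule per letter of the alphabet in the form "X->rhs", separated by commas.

A->C, B->AD, C->A, D->BBA

  step 0 ⇒ step 1: CABB ⇒ A·C·AD·AD
    A ↦ C
    B ↦ AD
    C ↦ A
    D ↦ BBA  (constrained at step 1)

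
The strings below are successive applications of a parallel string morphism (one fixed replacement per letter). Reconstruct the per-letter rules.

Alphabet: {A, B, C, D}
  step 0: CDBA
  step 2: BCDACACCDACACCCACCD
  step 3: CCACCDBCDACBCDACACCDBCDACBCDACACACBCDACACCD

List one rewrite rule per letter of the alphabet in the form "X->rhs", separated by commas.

  step 2 ⇒ step 3: BCDACACCDACACCCACCD ⇒ CC·AC·CD·BCD·AC·BCD·AC·AC·CD·BCD·AC·BCD·AC·AC·AC·BCD·AC·AC·CD
    A ↦ BCD
    B ↦ CC
    C ↦ AC
    D ↦ CD

A->BCD, B->CC, C->AC, D->CD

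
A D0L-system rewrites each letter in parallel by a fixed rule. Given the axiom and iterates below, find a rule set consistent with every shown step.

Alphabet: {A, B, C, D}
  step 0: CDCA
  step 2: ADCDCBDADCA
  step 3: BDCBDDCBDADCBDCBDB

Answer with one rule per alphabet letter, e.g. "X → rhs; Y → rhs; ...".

  step 2 ⇒ step 3: ADCDCBDADCA ⇒ B·DC·BD·DC·BD·A·DC·B·DC·BD·B
    A ↦ B
    B ↦ A
    C ↦ BD
    D ↦ DC

A->B, B->A, C->BD, D->DC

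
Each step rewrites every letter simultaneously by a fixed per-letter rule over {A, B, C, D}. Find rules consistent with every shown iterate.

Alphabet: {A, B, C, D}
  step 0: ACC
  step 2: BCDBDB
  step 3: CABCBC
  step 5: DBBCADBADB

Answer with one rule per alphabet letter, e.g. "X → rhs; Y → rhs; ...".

  step 2 ⇒ step 3: BCDBDB ⇒ C·A·B·C·B·C
    B ↦ C
    C ↦ A
    D ↦ B
    A ↦ DB  (constrained at step 0)

A->DB, B->C, C->A, D->B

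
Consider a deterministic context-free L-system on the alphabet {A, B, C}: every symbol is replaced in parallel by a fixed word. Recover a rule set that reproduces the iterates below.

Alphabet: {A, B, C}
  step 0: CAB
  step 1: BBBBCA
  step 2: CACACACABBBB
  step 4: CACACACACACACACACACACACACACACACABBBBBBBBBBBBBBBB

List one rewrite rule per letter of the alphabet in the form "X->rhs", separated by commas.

  step 1 ⇒ step 2: BBBBCA ⇒ CA·CA·CA·CA·BB·BB
    A ↦ BB
    B ↦ CA
    C ↦ BB

A->BB, B->CA, C->BB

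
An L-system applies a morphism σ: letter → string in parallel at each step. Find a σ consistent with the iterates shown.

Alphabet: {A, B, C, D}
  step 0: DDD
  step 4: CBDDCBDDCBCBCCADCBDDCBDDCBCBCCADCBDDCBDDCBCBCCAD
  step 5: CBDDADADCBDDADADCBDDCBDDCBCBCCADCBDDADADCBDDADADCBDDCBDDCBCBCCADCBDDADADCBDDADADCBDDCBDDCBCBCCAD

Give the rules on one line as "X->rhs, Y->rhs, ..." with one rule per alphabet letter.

  step 4 ⇒ step 5: CBDDCBDDCBCBCCADCBDDCBDDCBCBCCADCBDDCBDDCBCBCCAD ⇒ CB·DD·AD·AD·CB·DD·AD·AD·CB·DD·CB·DD·CB·CB·CC·AD·CB·DD·AD·AD·CB·DD·AD·AD·CB·DD·CB·DD·CB·CB·CC·AD·CB·DD·AD·AD·CB·DD·AD·AD·CB·DD·CB·DD·CB·CB·CC·AD
    A ↦ CC
    B ↦ DD
    C ↦ CB
    D ↦ AD

A->CC, B->DD, C->CB, D->AD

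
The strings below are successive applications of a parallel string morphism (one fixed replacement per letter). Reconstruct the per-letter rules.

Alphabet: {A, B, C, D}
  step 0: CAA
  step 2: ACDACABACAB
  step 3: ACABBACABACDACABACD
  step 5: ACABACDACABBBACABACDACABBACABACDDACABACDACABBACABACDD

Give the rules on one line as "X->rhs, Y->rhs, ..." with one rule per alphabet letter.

A->AC, B->D, C->AB, D->B

  step 2 ⇒ step 3: ACDACABACAB ⇒ AC·AB·B·AC·AB·AC·D·AC·AB·AC·D
    A ↦ AC
    B ↦ D
    C ↦ AB
    D ↦ B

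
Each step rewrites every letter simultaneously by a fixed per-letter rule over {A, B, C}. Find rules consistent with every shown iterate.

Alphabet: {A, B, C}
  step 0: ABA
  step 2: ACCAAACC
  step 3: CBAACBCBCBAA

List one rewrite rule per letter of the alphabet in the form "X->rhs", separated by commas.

A->CB, B->CC, C->A

  step 2 ⇒ step 3: ACCAAACC ⇒ CB·A·A·CB·CB·CB·A·A
    A ↦ CB
    C ↦ A
    B ↦ CC  (constrained at step 0)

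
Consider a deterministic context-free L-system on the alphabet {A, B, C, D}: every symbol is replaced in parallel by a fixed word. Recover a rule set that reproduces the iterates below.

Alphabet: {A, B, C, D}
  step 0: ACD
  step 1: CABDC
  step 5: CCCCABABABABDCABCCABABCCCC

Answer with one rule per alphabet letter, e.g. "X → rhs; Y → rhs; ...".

  step 0 ⇒ step 1: ACD ⇒ C·AB·DC
    A ↦ C
    C ↦ AB
    D ↦ DC
    B ↦ C  (constrained at step 1)

A->C, B->C, C->AB, D->DC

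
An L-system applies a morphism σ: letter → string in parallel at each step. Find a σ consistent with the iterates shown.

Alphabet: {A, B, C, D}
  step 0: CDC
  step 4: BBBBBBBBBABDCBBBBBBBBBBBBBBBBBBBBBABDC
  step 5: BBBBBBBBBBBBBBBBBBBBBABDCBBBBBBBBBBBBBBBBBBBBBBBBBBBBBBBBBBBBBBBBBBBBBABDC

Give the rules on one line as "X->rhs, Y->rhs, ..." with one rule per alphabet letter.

A->B, B->BB, C->DC, D->AB

  step 4 ⇒ step 5: BBBBBBBBBABDCBBBBBBBBBBBBBBBBBBBBBABDC ⇒ BB·BB·BB·BB·BB·BB·BB·BB·BB·B·BB·AB·DC·BB·BB·BB·BB·BB·BB·BB·BB·BB·BB·BB·BB·BB·BB·BB·BB·BB·BB·BB·BB·BB·B·BB·AB·DC
    A ↦ B
    B ↦ BB
    C ↦ DC
    D ↦ AB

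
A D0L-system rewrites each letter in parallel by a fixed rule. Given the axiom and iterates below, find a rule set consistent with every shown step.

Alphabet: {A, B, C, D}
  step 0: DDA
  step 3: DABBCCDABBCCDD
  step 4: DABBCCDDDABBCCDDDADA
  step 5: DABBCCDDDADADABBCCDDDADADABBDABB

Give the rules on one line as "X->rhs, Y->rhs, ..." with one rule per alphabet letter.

  step 4 ⇒ step 5: DABBCCDDDABBCCDDDADA ⇒ DA·BB·C·C·D·D·DA·DA·DA·BB·C·C·D·D·DA·DA·DA·BB·DA·BB
    A ↦ BB
    B ↦ C
    C ↦ D
    D ↦ DA

A->BB, B->C, C->D, D->DA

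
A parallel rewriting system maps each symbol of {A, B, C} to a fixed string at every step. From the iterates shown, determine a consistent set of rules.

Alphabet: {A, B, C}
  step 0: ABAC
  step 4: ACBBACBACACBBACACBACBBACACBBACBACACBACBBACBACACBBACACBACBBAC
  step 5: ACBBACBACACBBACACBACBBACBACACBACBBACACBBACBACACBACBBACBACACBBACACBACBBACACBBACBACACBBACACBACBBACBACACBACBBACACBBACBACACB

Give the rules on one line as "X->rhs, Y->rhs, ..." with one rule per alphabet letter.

  step 4 ⇒ step 5: ACBBACBACACBBACACBACBBACACBBACBACACBACBBACBACACBBACACBACBBAC ⇒ AC·B·BAC·BAC·AC·B·BAC·AC·B·AC·B·BAC·BAC·AC·B·AC·B·BAC·AC·B·BAC·BAC·AC·B·AC·B·BAC·BAC·AC·B·BAC·AC·B·AC·B·BAC·AC·B·BAC·BAC·AC·B·BAC·AC·B·AC·B·BAC·BAC·AC·B·AC·B·BAC·AC·B·BAC·BAC·AC·B
    A ↦ AC
    B ↦ BAC
    C ↦ B

A->AC, B->BAC, C->B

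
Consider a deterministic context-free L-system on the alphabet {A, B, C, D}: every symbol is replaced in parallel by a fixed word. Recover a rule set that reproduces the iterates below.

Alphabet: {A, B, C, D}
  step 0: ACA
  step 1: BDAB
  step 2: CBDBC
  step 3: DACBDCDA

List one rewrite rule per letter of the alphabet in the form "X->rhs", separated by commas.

A->B, B->C, C->DA, D->BD

  step 2 ⇒ step 3: CBDBC ⇒ DA·C·BD·C·DA
    B ↦ C
    C ↦ DA
    D ↦ BD
  step 0 ⇒ step 1: ACA ⇒ B·DA·B
    A ↦ B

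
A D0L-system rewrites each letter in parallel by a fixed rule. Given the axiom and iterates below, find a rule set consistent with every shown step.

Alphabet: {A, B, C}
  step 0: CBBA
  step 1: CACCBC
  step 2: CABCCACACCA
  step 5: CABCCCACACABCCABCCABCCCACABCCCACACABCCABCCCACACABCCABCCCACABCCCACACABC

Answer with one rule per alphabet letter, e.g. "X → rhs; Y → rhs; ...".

  step 1 ⇒ step 2: CACCBC ⇒ CA·BC·CA·CA·C·CA
    A ↦ BC
    B ↦ C
    C ↦ CA

A->BC, B->C, C->CA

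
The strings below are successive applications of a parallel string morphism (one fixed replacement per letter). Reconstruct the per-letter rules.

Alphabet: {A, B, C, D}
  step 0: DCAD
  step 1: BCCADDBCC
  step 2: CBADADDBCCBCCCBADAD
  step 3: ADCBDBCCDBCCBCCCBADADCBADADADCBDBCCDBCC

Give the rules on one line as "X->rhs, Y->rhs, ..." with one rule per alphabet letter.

  step 2 ⇒ step 3: CBADADDBCCBCCCBADAD ⇒ AD·CB·D·BCC·D·BCC·BCC·CB·AD·AD·CB·AD·AD·AD·CB·D·BCC·D·BCC
    A ↦ D
    B ↦ CB
    C ↦ AD
    D ↦ BCC

A->D, B->CB, C->AD, D->BCC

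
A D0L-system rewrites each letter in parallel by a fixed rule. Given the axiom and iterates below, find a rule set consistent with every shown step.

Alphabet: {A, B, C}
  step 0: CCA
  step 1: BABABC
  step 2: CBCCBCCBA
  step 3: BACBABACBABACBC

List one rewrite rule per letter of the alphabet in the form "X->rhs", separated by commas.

A->BC, B->C, C->BA

  step 2 ⇒ step 3: CBCCBCCBA ⇒ BA·C·BA·BA·C·BA·BA·C·BC
    A ↦ BC
    B ↦ C
    C ↦ BA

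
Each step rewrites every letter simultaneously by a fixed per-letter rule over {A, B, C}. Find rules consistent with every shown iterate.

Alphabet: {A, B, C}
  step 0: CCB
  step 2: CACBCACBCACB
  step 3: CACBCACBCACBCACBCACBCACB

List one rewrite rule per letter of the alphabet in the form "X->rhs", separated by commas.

  step 2 ⇒ step 3: CACBCACBCACB ⇒ CA·CB·CA·CB·CA·CB·CA·CB·CA·CB·CA·CB
    A ↦ CB
    B ↦ CB
    C ↦ CA

A->CB, B->CB, C->CA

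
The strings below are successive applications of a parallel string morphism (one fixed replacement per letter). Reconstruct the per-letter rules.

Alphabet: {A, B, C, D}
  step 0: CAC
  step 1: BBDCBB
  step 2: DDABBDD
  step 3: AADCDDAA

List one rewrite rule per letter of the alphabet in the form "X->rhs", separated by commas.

A->DC, B->D, C->BB, D->A

  step 2 ⇒ step 3: DDABBDD ⇒ A·A·DC·D·D·A·A
    A ↦ DC
    B ↦ D
    D ↦ A
  step 0 ⇒ step 1: CAC ⇒ BB·DC·BB
    C ↦ BB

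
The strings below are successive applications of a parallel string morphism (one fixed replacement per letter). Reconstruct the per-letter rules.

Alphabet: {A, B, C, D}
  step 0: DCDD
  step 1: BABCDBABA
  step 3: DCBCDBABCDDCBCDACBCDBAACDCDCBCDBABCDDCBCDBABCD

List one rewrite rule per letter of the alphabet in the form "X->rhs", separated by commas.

  step 0 ⇒ step 1: DCDD ⇒ BA·BCD·BA·BA
    C ↦ BCD
    D ↦ BA
    A ↦ DC  (constrained at step 1)
    B ↦ AC  (constrained at step 1)

A->DC, B->AC, C->BCD, D->BA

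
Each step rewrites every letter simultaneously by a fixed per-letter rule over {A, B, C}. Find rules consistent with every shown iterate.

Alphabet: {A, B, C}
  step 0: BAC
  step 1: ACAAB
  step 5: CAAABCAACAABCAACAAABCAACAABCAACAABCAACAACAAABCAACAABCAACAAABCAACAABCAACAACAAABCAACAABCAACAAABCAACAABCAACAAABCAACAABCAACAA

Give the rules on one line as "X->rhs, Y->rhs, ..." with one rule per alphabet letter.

  step 0 ⇒ step 1: BAC ⇒ A·CAA·B
    A ↦ CAA
    B ↦ A
    C ↦ B

A->CAA, B->A, C->B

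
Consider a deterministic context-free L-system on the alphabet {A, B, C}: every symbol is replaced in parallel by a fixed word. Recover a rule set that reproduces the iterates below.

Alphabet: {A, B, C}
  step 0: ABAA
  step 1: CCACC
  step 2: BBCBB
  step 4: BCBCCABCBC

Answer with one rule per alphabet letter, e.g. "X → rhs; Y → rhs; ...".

A->C, B->CA, C->B

  step 1 ⇒ step 2: CCACC ⇒ B·B·C·B·B
    A ↦ C
    C ↦ B
  step 0 ⇒ step 1: ABAA ⇒ C·CA·C·C
    B ↦ CA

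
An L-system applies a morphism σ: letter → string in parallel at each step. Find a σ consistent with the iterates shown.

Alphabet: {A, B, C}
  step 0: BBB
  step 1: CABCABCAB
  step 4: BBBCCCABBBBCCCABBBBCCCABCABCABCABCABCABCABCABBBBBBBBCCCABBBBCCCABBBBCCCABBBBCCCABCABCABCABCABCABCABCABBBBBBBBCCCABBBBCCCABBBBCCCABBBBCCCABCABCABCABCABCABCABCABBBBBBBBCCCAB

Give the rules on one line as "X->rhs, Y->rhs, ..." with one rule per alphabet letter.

A->BCC, B->CAB, C->BB

  step 0 ⇒ step 1: BBB ⇒ CAB·CAB·CAB
    B ↦ CAB
    A ↦ BCC  (constrained at step 1)
    C ↦ BB  (constrained at step 1)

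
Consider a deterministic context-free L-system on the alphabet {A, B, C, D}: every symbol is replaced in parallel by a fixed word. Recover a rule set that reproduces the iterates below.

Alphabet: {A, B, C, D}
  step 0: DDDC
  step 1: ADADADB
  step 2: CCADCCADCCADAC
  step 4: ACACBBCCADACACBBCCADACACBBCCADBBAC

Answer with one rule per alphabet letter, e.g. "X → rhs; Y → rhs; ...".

  step 1 ⇒ step 2: ADADADB ⇒ CC·AD·CC·AD·CC·AD·AC
    A ↦ CC
    B ↦ AC
    D ↦ AD
  step 0 ⇒ step 1: DDDC ⇒ AD·AD·AD·B
    C ↦ B

A->CC, B->AC, C->B, D->AD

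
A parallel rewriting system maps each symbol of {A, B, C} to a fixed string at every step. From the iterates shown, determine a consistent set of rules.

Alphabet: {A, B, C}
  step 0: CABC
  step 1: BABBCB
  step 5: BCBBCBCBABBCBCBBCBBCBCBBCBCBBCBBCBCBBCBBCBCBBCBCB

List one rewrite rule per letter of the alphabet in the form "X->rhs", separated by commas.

  step 0 ⇒ step 1: CABC ⇒ B·AB·BC·B
    A ↦ AB
    B ↦ BC
    C ↦ B

A->AB, B->BC, C->B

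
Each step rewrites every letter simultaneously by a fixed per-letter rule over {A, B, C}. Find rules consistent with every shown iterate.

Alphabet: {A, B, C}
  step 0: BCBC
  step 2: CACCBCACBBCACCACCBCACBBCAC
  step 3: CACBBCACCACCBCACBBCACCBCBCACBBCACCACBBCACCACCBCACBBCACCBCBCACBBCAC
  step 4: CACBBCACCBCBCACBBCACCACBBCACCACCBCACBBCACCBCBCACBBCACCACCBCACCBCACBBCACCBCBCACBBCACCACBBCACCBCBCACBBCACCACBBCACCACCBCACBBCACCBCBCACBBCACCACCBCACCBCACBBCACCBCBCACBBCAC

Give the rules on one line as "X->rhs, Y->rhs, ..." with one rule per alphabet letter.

A->BB, B->CB, C->CAC

  step 3 ⇒ step 4: CACBBCACCACCBCACBBCACCBCBCACBBCACCACBBCACCACCBCACBBCACCBCBCACBBCAC ⇒ CAC·BB·CAC·CB·CB·CAC·BB·CAC·CAC·BB·CAC·CAC·CB·CAC·BB·CAC·CB·CB·CAC·BB·CAC·CAC·CB·CAC·CB·CAC·BB·CAC·CB·CB·CAC·BB·CAC·CAC·BB·CAC·CB·CB·CAC·BB·CAC·CAC·BB·CAC·CAC·CB·CAC·BB·CAC·CB·CB·CAC·BB·CAC·CAC·CB·CAC·CB·CAC·BB·CAC·CB·CB·CAC·BB·CAC
    A ↦ BB
    B ↦ CB
    C ↦ CAC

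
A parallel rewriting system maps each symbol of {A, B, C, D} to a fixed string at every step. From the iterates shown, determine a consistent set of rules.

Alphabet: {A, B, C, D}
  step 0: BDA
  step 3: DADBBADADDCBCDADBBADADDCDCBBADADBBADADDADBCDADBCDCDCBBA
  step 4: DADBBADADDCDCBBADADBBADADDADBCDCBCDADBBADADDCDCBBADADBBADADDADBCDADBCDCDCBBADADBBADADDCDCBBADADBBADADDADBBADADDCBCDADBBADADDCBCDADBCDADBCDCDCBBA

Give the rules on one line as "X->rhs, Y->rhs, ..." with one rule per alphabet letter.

A->BBA, B->DC, C->BC, D->DAD

  step 3 ⇒ step 4: DADBBADADDCBCDADBBADADDCDCBBADADBBADADDADBCDADBCDCDCBBA ⇒ DAD·BBA·DAD·DC·DC·BBA·DAD·BBA·DAD·DAD·BC·DC·BC·DAD·BBA·DAD·DC·DC·BBA·DAD·BBA·DAD·DAD·BC·DAD·BC·DC·DC·BBA·DAD·BBA·DAD·DC·DC·BBA·DAD·BBA·DAD·DAD·BBA·DAD·DC·BC·DAD·BBA·DAD·DC·BC·DAD·BC·DAD·BC·DC·DC·BBA
    A ↦ BBA
    B ↦ DC
    C ↦ BC
    D ↦ DAD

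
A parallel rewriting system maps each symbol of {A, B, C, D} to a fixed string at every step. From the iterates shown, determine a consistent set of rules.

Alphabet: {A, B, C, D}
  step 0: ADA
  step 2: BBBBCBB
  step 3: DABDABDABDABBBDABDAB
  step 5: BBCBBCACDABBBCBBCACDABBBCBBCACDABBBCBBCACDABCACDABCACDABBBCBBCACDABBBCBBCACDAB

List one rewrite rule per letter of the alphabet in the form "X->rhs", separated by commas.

A->C, B->DAB, C->BB, D->CA

  step 2 ⇒ step 3: BBBBCBB ⇒ DAB·DAB·DAB·DAB·BB·DAB·DAB
    B ↦ DAB
    C ↦ BB
    A ↦ C  (constrained at step 0)
    D ↦ CA  (constrained at step 0)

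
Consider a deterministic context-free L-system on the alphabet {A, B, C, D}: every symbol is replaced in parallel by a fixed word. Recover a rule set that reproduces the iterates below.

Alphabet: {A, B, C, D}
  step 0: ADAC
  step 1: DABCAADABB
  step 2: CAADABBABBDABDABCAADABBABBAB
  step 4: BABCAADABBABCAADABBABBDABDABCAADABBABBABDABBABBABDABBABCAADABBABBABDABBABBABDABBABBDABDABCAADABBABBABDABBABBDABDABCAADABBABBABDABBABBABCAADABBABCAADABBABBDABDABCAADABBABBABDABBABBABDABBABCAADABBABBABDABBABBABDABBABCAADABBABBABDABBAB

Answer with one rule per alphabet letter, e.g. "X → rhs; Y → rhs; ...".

  step 1 ⇒ step 2: DABCAADABB ⇒ CAA·DAB·BAB·B·DAB·DAB·CAA·DAB·BAB·BAB
    A ↦ DAB
    B ↦ BAB
    C ↦ B
    D ↦ CAA

A->DAB, B->BAB, C->B, D->CAA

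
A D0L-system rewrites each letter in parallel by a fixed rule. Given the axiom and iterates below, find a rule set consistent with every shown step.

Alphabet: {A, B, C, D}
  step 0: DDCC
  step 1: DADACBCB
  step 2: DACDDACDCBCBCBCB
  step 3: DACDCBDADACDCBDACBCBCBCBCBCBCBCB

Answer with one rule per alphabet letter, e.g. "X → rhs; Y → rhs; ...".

A->CD, B->CB, C->CB, D->DA

  step 2 ⇒ step 3: DACDDACDCBCBCBCB ⇒ DA·CD·CB·DA·DA·CD·CB·DA·CB·CB·CB·CB·CB·CB·CB·CB
    A ↦ CD
    B ↦ CB
    C ↦ CB
    D ↦ DA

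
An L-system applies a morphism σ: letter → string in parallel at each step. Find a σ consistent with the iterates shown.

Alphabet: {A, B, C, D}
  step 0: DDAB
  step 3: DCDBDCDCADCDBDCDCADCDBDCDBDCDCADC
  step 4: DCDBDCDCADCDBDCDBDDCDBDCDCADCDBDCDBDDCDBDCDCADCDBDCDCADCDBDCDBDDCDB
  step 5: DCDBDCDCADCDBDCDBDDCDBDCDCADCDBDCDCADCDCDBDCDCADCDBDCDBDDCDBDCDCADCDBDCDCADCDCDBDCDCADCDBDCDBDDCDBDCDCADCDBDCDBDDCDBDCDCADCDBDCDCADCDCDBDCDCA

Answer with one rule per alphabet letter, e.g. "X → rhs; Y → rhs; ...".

A->D, B->DCA, C->DB, D->DC

  step 4 ⇒ step 5: DCDBDCDCADCDBDCDBDDCDBDCDCADCDBDCDBDDCDBDCDCADCDBDCDCADCDBDCDBDDCDB ⇒ DC·DB·DC·DCA·DC·DB·DC·DB·D·DC·DB·DC·DCA·DC·DB·DC·DCA·DC·DC·DB·DC·DCA·DC·DB·DC·DB·D·DC·DB·DC·DCA·DC·DB·DC·DCA·DC·DC·DB·DC·DCA·DC·DB·DC·DB·D·DC·DB·DC·DCA·DC·DB·DC·DB·D·DC·DB·DC·DCA·DC·DB·DC·DCA·DC·DC·DB·DC·DCA
    A ↦ D
    B ↦ DCA
    C ↦ DB
    D ↦ DC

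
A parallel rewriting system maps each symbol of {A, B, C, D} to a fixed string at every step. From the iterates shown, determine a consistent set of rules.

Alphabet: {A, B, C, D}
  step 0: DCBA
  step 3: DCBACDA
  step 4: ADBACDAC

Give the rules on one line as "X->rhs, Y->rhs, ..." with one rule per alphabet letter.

  step 3 ⇒ step 4: DCBACDA ⇒ A·D·BA·C·D·A·C
    A ↦ C
    B ↦ BA
    C ↦ D
    D ↦ A

A->C, B->BA, C->D, D->A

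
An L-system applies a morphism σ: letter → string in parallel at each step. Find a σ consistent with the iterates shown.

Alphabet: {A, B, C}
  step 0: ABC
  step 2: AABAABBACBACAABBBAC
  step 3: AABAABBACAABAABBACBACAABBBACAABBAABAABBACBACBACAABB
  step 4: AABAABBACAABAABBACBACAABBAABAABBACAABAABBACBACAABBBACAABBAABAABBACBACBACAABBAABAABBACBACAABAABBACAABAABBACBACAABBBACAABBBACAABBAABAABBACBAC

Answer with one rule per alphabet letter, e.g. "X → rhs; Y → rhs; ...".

  step 3 ⇒ step 4: AABAABBACAABAABBACBACAABBBACAABBAABAABBACBACBACAABB ⇒ AAB·AAB·BAC·AAB·AAB·BAC·BAC·AAB·B·AAB·AAB·BAC·AAB·AAB·BAC·BAC·AAB·B·BAC·AAB·B·AAB·AAB·BAC·BAC·BAC·AAB·B·AAB·AAB·BAC·BAC·AAB·AAB·BAC·AAB·AAB·BAC·BAC·AAB·B·BAC·AAB·B·BAC·AAB·B·AAB·AAB·BAC·BAC
    A ↦ AAB
    B ↦ BAC
    C ↦ B

A->AAB, B->BAC, C->B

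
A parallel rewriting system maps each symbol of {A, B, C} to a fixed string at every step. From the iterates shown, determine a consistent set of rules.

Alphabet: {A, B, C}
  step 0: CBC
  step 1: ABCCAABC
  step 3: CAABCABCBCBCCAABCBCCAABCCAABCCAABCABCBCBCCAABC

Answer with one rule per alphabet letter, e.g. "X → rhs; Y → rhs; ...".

  step 0 ⇒ step 1: CBC ⇒ ABC·CA·ABC
    B ↦ CA
    C ↦ ABC
    A ↦ BC  (constrained at step 1)

A->BC, B->CA, C->ABC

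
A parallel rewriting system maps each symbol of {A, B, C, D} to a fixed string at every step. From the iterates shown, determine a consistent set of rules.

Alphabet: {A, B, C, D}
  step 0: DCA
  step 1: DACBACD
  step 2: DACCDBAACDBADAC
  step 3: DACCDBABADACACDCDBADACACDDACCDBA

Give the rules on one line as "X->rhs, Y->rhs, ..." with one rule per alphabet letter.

  step 2 ⇒ step 3: DACCDBAACDBADAC ⇒ DAC·CD·BA·BA·DAC·A·CD·CD·BA·DAC·A·CD·DAC·CD·BA
    A ↦ CD
    B ↦ A
    C ↦ BA
    D ↦ DAC

A->CD, B->A, C->BA, D->DAC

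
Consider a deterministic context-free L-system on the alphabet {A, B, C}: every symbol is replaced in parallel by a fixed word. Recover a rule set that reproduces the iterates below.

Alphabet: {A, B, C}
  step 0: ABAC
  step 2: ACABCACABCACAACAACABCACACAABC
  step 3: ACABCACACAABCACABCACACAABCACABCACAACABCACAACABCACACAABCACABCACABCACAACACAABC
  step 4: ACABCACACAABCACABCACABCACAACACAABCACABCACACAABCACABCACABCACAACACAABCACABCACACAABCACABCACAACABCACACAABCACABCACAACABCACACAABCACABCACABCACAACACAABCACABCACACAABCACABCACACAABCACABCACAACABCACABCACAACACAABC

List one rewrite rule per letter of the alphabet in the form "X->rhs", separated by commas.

  step 3 ⇒ step 4: ACABCACACAABCACABCACACAABCACABCACAACABCACAACABCACACAABCACABCACABCACAACACAABC ⇒ ACA·BC·ACA·CAA·BC·ACA·BC·ACA·BC·ACA·ACA·CAA·BC·ACA·BC·ACA·CAA·BC·ACA·BC·ACA·BC·ACA·ACA·CAA·BC·ACA·BC·ACA·CAA·BC·ACA·BC·ACA·ACA·BC·ACA·CAA·BC·ACA·BC·ACA·ACA·BC·ACA·CAA·BC·ACA·BC·ACA·BC·ACA·ACA·CAA·BC·ACA·BC·ACA·CAA·BC·ACA·BC·ACA·CAA·BC·ACA·BC·ACA·ACA·BC·ACA·BC·ACA·ACA·CAA·BC
    A ↦ ACA
    B ↦ CAA
    C ↦ BC

A->ACA, B->CAA, C->BC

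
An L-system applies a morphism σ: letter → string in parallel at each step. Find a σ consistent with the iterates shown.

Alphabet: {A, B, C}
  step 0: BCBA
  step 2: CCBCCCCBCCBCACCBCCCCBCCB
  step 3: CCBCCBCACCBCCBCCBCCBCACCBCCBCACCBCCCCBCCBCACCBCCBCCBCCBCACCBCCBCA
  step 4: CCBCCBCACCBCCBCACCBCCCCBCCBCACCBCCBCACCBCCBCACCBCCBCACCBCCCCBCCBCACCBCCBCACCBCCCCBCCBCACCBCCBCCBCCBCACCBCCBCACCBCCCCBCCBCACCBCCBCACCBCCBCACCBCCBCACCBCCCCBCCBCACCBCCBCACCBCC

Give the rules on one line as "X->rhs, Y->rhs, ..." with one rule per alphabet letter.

A->CC, B->CA, C->CCB

  step 3 ⇒ step 4: CCBCCBCACCBCCBCCBCCBCACCBCCBCACCBCCCCBCCBCACCBCCBCCBCCBCACCBCCBCA ⇒ CCB·CCB·CA·CCB·CCB·CA·CCB·CC·CCB·CCB·CA·CCB·CCB·CA·CCB·CCB·CA·CCB·CCB·CA·CCB·CC·CCB·CCB·CA·CCB·CCB·CA·CCB·CC·CCB·CCB·CA·CCB·CCB·CCB·CCB·CA·CCB·CCB·CA·CCB·CC·CCB·CCB·CA·CCB·CCB·CA·CCB·CCB·CA·CCB·CCB·CA·CCB·CC·CCB·CCB·CA·CCB·CCB·CA·CCB·CC
    A ↦ CC
    B ↦ CA
    C ↦ CCB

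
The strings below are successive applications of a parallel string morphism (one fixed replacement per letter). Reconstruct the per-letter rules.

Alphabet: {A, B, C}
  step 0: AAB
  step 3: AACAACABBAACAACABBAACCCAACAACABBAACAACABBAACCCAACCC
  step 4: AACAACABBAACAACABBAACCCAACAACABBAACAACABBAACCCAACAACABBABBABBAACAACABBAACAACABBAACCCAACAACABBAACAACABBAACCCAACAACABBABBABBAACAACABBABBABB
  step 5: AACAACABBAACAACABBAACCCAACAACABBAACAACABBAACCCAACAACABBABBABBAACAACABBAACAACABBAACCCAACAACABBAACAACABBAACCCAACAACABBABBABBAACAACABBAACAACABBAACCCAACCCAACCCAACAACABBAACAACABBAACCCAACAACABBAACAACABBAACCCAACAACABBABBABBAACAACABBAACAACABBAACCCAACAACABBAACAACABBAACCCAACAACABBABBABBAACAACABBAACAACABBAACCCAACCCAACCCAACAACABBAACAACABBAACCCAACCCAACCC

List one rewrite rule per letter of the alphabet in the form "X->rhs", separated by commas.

A->AAC, B->C, C->ABB

  step 4 ⇒ step 5: AACAACABBAACAACABBAACCCAACAACABBAACAACABBAACCCAACAACABBABBABBAACAACABBAACAACABBAACCCAACAACABBAACAACABBAACCCAACAACABBABBABBAACAACABBABBABB ⇒ AAC·AAC·ABB·AAC·AAC·ABB·AAC·C·C·AAC·AAC·ABB·AAC·AAC·ABB·AAC·C·C·AAC·AAC·ABB·ABB·ABB·AAC·AAC·ABB·AAC·AAC·ABB·AAC·C·C·AAC·AAC·ABB·AAC·AAC·ABB·AAC·C·C·AAC·AAC·ABB·ABB·ABB·AAC·AAC·ABB·AAC·AAC·ABB·AAC·C·C·AAC·C·C·AAC·C·C·AAC·AAC·ABB·AAC·AAC·ABB·AAC·C·C·AAC·AAC·ABB·AAC·AAC·ABB·AAC·C·C·AAC·AAC·ABB·ABB·ABB·AAC·AAC·ABB·AAC·AAC·ABB·AAC·C·C·AAC·AAC·ABB·AAC·AAC·ABB·AAC·C·C·AAC·AAC·ABB·ABB·ABB·AAC·AAC·ABB·AAC·AAC·ABB·AAC·C·C·AAC·C·C·AAC·C·C·AAC·AAC·ABB·AAC·AAC·ABB·AAC·C·C·AAC·C·C·AAC·C·C
    A ↦ AAC
    B ↦ C
    C ↦ ABB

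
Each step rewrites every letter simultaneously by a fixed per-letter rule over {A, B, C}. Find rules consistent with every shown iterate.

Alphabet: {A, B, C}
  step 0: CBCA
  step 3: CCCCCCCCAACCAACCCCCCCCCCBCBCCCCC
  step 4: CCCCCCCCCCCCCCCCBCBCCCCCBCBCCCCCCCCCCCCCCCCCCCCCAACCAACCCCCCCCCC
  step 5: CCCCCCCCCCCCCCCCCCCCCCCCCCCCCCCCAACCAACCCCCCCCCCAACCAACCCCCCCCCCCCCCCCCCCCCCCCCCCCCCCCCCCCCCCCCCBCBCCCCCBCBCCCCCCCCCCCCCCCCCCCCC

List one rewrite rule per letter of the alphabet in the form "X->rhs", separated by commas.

A->BC, B->AA, C->CC

  step 4 ⇒ step 5: CCCCCCCCCCCCCCCCBCBCCCCCBCBCCCCCCCCCCCCCCCCCCCCCAACCAACCCCCCCCCC ⇒ CC·CC·CC·CC·CC·CC·CC·CC·CC·CC·CC·CC·CC·CC·CC·CC·AA·CC·AA·CC·CC·CC·CC·CC·AA·CC·AA·CC·CC·CC·CC·CC·CC·CC·CC·CC·CC·CC·CC·CC·CC·CC·CC·CC·CC·CC·CC·CC·BC·BC·CC·CC·BC·BC·CC·CC·CC·CC·CC·CC·CC·CC·CC·CC
    A ↦ BC
    B ↦ AA
    C ↦ CC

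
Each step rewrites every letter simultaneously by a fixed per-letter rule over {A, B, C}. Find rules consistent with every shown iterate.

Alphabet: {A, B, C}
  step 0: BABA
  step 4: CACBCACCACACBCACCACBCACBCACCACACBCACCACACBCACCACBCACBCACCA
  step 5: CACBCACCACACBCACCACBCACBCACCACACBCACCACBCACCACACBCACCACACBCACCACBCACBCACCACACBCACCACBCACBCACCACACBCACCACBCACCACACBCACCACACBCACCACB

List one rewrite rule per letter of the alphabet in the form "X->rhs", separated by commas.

A->B, B->CA, C->CAC

  step 4 ⇒ step 5: CACBCACCACACBCACCACBCACBCACCACACBCACCACACBCACCACBCACBCACCA ⇒ CAC·B·CAC·CA·CAC·B·CAC·CAC·B·CAC·B·CAC·CA·CAC·B·CAC·CAC·B·CAC·CA·CAC·B·CAC·CA·CAC·B·CAC·CAC·B·CAC·B·CAC·CA·CAC·B·CAC·CAC·B·CAC·B·CAC·CA·CAC·B·CAC·CAC·B·CAC·CA·CAC·B·CAC·CA·CAC·B·CAC·CAC·B
    A ↦ B
    B ↦ CA
    C ↦ CAC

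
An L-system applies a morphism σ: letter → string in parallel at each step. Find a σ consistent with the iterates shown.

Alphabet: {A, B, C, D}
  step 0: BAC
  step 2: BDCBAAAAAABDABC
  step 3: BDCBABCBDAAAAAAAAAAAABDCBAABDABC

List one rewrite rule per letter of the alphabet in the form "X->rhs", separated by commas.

A->AA, B->BD, C->ABC, D->CB

  step 2 ⇒ step 3: BDCBAAAAAABDABC ⇒ BD·CB·ABC·BD·AA·AA·AA·AA·AA·AA·BD·CB·AA·BD·ABC
    A ↦ AA
    B ↦ BD
    C ↦ ABC
    D ↦ CB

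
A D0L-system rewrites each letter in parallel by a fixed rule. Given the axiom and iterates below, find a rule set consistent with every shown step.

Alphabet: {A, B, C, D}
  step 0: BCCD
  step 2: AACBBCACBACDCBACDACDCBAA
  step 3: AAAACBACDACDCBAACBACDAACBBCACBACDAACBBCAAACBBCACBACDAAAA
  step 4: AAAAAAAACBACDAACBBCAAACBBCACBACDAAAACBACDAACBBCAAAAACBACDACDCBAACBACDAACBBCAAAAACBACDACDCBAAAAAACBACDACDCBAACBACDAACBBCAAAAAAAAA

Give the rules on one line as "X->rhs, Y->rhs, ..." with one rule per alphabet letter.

A->AA, B->ACD, C->CB, D->BCA

  step 3 ⇒ step 4: AAAACBACDACDCBAACBACDAACBBCACBACDAACBBCAAACBBCACBACDAAAA ⇒ AA·AA·AA·AA·CB·ACD·AA·CB·BCA·AA·CB·BCA·CB·ACD·AA·AA·CB·ACD·AA·CB·BCA·AA·AA·CB·ACD·ACD·CB·AA·CB·ACD·AA·CB·BCA·AA·AA·CB·ACD·ACD·CB·AA·AA·AA·CB·ACD·ACD·CB·AA·CB·ACD·AA·CB·BCA·AA·AA·AA·AA
    A ↦ AA
    B ↦ ACD
    C ↦ CB
    D ↦ BCA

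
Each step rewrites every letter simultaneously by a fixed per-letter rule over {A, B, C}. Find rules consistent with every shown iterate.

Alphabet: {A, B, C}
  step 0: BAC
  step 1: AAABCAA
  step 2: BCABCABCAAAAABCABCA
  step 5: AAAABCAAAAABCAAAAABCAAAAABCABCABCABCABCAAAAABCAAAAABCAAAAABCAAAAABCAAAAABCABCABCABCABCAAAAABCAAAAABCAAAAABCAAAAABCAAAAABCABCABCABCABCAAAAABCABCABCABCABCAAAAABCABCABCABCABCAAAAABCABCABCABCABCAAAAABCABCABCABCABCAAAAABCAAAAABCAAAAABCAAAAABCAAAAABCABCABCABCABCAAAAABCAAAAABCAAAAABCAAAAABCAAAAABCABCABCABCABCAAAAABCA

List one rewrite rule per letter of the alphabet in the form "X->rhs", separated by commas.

A->BCA, B->AAA, C->A

  step 1 ⇒ step 2: AAABCAA ⇒ BCA·BCA·BCA·AAA·A·BCA·BCA
    A ↦ BCA
    B ↦ AAA
    C ↦ A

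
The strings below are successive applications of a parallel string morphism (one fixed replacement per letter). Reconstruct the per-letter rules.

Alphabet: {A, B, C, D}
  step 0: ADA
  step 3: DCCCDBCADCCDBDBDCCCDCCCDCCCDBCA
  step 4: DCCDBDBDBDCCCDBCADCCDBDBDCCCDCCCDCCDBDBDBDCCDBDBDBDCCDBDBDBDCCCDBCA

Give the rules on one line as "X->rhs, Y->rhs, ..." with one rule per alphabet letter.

A->CA, B->C, C->DB, D->DCC

  step 3 ⇒ step 4: DCCCDBCADCCDBDBDCCCDCCCDCCCDBCA ⇒ DCC·DB·DB·DB·DCC·C·DB·CA·DCC·DB·DB·DCC·C·DCC·C·DCC·DB·DB·DB·DCC·DB·DB·DB·DCC·DB·DB·DB·DCC·C·DB·CA
    A ↦ CA
    B ↦ C
    C ↦ DB
    D ↦ DCC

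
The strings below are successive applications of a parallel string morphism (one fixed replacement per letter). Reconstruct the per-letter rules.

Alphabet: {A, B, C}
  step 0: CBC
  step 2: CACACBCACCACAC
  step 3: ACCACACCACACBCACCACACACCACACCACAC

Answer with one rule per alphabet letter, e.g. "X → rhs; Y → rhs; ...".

A->CAC, B->BC, C->AC

  step 2 ⇒ step 3: CACACBCACCACAC ⇒ AC·CAC·AC·CAC·AC·BC·AC·CAC·AC·AC·CAC·AC·CAC·AC
    A ↦ CAC
    B ↦ BC
    C ↦ AC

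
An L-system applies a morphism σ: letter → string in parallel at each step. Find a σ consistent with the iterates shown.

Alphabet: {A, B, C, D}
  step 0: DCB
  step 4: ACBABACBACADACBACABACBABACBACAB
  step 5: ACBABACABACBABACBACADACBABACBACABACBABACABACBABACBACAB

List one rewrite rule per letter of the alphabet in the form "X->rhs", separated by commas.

  step 4 ⇒ step 5: ACBABACBACADACBACABACBABACBACAB ⇒ AC·B·AB·AC·AB·AC·B·AB·AC·B·AC·AD·AC·B·AB·AC·B·AC·AB·AC·B·AB·AC·AB·AC·B·AB·AC·B·AC·AB
    A ↦ AC
    B ↦ AB
    C ↦ B
    D ↦ AD

A->AC, B->AB, C->B, D->AD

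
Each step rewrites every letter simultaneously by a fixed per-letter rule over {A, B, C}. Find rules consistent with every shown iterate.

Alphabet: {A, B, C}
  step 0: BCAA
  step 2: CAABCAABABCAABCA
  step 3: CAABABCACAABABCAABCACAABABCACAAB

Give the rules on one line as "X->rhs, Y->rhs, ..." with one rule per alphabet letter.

  step 2 ⇒ step 3: CAABCAABABCAABCA ⇒ CA·AB·AB·CA·CA·AB·AB·CA·AB·CA·CA·AB·AB·CA·CA·AB
    A ↦ AB
    B ↦ CA
    C ↦ CA

A->AB, B->CA, C->CA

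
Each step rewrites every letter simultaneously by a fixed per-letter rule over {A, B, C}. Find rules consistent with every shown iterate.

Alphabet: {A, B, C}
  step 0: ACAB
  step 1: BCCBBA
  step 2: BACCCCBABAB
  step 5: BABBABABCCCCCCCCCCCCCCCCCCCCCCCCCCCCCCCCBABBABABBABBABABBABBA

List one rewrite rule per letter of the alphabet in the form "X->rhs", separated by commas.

A->B, B->BA, C->CC

  step 1 ⇒ step 2: BCCBBA ⇒ BA·CC·CC·BA·BA·B
    A ↦ B
    B ↦ BA
    C ↦ CC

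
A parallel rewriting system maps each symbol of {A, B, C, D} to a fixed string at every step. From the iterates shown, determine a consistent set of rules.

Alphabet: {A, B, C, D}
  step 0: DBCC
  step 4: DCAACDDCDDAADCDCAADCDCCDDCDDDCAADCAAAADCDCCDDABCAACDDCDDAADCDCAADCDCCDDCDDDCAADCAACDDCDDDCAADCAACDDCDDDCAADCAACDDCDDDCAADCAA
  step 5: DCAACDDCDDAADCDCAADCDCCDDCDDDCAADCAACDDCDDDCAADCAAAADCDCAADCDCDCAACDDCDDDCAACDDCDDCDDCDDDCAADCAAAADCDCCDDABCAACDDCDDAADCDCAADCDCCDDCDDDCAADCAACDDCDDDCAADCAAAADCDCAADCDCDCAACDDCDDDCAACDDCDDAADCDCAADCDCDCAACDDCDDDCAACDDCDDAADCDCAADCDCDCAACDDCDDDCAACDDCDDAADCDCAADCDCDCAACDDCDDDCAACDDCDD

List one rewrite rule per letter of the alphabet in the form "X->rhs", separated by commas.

  step 4 ⇒ step 5: DCAACDDCDDAADCDCAADCDCCDDCDDDCAADCAAAADCDCCDDABCAACDDCDDAADCDCAADCDCCDDCDDDCAADCAACDDCDDDCAADCAACDDCDDDCAADCAACDDCDDDCAADCAA ⇒ DC·AA·CDD·CDD·AA·DC·DC·AA·DC·DC·CDD·CDD·DC·AA·DC·AA·CDD·CDD·DC·AA·DC·AA·AA·DC·DC·AA·DC·DC·DC·AA·CDD·CDD·DC·AA·CDD·CDD·CDD·CDD·DC·AA·DC·AA·AA·DC·DC·CDD·ABC·AA·CDD·CDD·AA·DC·DC·AA·DC·DC·CDD·CDD·DC·AA·DC·AA·CDD·CDD·DC·AA·DC·AA·AA·DC·DC·AA·DC·DC·DC·AA·CDD·CDD·DC·AA·CDD·CDD·AA·DC·DC·AA·DC·DC·DC·AA·CDD·CDD·DC·AA·CDD·CDD·AA·DC·DC·AA·DC·DC·DC·AA·CDD·CDD·DC·AA·CDD·CDD·AA·DC·DC·AA·DC·DC·DC·AA·CDD·CDD·DC·AA·CDD·CDD
    A ↦ CDD
    B ↦ ABC
    C ↦ AA
    D ↦ DC

A->CDD, B->ABC, C->AA, D->DC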